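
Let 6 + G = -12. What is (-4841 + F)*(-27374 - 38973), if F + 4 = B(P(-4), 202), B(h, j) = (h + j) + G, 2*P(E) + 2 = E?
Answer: 309442408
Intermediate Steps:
G = -18 (G = -6 - 12 = -18)
P(E) = -1 + E/2
B(h, j) = -18 + h + j (B(h, j) = (h + j) - 18 = -18 + h + j)
F = 177 (F = -4 + (-18 + (-1 + (1/2)*(-4)) + 202) = -4 + (-18 + (-1 - 2) + 202) = -4 + (-18 - 3 + 202) = -4 + 181 = 177)
(-4841 + F)*(-27374 - 38973) = (-4841 + 177)*(-27374 - 38973) = -4664*(-66347) = 309442408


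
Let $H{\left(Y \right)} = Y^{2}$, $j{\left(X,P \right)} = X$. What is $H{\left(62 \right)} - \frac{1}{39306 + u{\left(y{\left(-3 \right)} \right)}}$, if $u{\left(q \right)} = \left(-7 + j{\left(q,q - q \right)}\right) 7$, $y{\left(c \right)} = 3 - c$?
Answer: $\frac{151065355}{39299} \approx 3844.0$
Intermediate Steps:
$u{\left(q \right)} = -49 + 7 q$ ($u{\left(q \right)} = \left(-7 + q\right) 7 = -49 + 7 q$)
$H{\left(62 \right)} - \frac{1}{39306 + u{\left(y{\left(-3 \right)} \right)}} = 62^{2} - \frac{1}{39306 - \left(49 - 7 \left(3 - -3\right)\right)} = 3844 - \frac{1}{39306 - \left(49 - 7 \left(3 + 3\right)\right)} = 3844 - \frac{1}{39306 + \left(-49 + 7 \cdot 6\right)} = 3844 - \frac{1}{39306 + \left(-49 + 42\right)} = 3844 - \frac{1}{39306 - 7} = 3844 - \frac{1}{39299} = \frac{151065355}{39299}$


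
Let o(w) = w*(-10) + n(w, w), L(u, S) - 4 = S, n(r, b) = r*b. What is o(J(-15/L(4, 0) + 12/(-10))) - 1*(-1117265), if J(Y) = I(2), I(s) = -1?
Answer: 1117276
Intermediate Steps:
n(r, b) = b*r
L(u, S) = 4 + S
J(Y) = -1
o(w) = w² - 10*w (o(w) = w*(-10) + w*w = -10*w + w² = w² - 10*w)
o(J(-15/L(4, 0) + 12/(-10))) - 1*(-1117265) = -(-10 - 1) - 1*(-1117265) = -1*(-11) + 1117265 = 11 + 1117265 = 1117276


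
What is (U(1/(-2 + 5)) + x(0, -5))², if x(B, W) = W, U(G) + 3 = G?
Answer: 529/9 ≈ 58.778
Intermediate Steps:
U(G) = -3 + G
(U(1/(-2 + 5)) + x(0, -5))² = ((-3 + 1/(-2 + 5)) - 5)² = ((-3 + 1/3) - 5)² = ((-3 + ⅓) - 5)² = (-8/3 - 5)² = (-23/3)² = 529/9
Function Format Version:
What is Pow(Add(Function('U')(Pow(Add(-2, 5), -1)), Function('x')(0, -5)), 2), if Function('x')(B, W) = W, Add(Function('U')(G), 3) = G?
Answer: Rational(529, 9) ≈ 58.778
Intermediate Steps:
Function('U')(G) = Add(-3, G)
Pow(Add(Function('U')(Pow(Add(-2, 5), -1)), Function('x')(0, -5)), 2) = Pow(Add(Add(-3, Pow(Add(-2, 5), -1)), -5), 2) = Pow(Add(Add(-3, Pow(3, -1)), -5), 2) = Pow(Add(Add(-3, Rational(1, 3)), -5), 2) = Pow(Add(Rational(-8, 3), -5), 2) = Pow(Rational(-23, 3), 2) = Rational(529, 9)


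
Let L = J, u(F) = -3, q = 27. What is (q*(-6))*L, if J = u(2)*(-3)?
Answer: -1458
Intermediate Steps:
J = 9 (J = -3*(-3) = 9)
L = 9
(q*(-6))*L = (27*(-6))*9 = -162*9 = -1458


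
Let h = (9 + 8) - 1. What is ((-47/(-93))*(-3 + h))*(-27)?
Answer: -5499/31 ≈ -177.39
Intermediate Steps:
h = 16 (h = 17 - 1 = 16)
((-47/(-93))*(-3 + h))*(-27) = ((-47/(-93))*(-3 + 16))*(-27) = (-47*(-1/93)*13)*(-27) = ((47/93)*13)*(-27) = (611/93)*(-27) = -5499/31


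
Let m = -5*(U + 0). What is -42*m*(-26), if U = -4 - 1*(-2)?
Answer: 10920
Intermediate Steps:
U = -2 (U = -4 + 2 = -2)
m = 10 (m = -5*(-2 + 0) = -5*(-2) = 10)
-42*m*(-26) = -42*10*(-26) = -420*(-26) = 10920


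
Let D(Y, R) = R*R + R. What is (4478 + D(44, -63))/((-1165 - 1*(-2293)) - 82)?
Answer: 4192/523 ≈ 8.0153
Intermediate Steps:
D(Y, R) = R + R**2 (D(Y, R) = R**2 + R = R + R**2)
(4478 + D(44, -63))/((-1165 - 1*(-2293)) - 82) = (4478 - 63*(1 - 63))/((-1165 - 1*(-2293)) - 82) = (4478 - 63*(-62))/((-1165 + 2293) - 82) = (4478 + 3906)/(1128 - 82) = 8384/1046 = 8384*(1/1046) = 4192/523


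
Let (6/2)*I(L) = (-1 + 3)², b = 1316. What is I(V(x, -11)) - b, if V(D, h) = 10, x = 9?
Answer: -3944/3 ≈ -1314.7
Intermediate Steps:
I(L) = 4/3 (I(L) = (-1 + 3)²/3 = (⅓)*2² = (⅓)*4 = 4/3)
I(V(x, -11)) - b = 4/3 - 1*1316 = 4/3 - 1316 = -3944/3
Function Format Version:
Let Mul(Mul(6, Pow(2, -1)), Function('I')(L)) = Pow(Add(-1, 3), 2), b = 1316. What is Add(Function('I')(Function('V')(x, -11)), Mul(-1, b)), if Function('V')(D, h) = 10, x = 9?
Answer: Rational(-3944, 3) ≈ -1314.7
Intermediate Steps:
Function('I')(L) = Rational(4, 3) (Function('I')(L) = Mul(Rational(1, 3), Pow(Add(-1, 3), 2)) = Mul(Rational(1, 3), Pow(2, 2)) = Mul(Rational(1, 3), 4) = Rational(4, 3))
Add(Function('I')(Function('V')(x, -11)), Mul(-1, b)) = Add(Rational(4, 3), Mul(-1, 1316)) = Add(Rational(4, 3), -1316) = Rational(-3944, 3)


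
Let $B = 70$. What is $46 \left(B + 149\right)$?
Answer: $10074$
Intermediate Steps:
$46 \left(B + 149\right) = 46 \left(70 + 149\right) = 46 \cdot 219 = 10074$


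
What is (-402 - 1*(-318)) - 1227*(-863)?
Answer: 1058817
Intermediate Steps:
(-402 - 1*(-318)) - 1227*(-863) = (-402 + 318) + 1058901 = -84 + 1058901 = 1058817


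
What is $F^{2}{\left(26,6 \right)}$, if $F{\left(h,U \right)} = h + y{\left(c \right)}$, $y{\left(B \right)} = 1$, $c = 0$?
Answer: $729$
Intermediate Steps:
$F{\left(h,U \right)} = 1 + h$ ($F{\left(h,U \right)} = h + 1 = 1 + h$)
$F^{2}{\left(26,6 \right)} = \left(1 + 26\right)^{2} = 27^{2} = 729$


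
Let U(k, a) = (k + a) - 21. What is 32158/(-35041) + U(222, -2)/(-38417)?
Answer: -1242387045/1346170097 ≈ -0.92290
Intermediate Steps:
U(k, a) = -21 + a + k (U(k, a) = (a + k) - 21 = -21 + a + k)
32158/(-35041) + U(222, -2)/(-38417) = 32158/(-35041) + (-21 - 2 + 222)/(-38417) = 32158*(-1/35041) + 199*(-1/38417) = -32158/35041 - 199/38417 = -1242387045/1346170097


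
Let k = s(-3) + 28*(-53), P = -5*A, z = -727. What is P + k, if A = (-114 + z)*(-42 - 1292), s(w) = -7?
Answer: -5610961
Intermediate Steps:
A = 1121894 (A = (-114 - 727)*(-42 - 1292) = -841*(-1334) = 1121894)
P = -5609470 (P = -5*1121894 = -5609470)
k = -1491 (k = -7 + 28*(-53) = -7 - 1484 = -1491)
P + k = -5609470 - 1491 = -5610961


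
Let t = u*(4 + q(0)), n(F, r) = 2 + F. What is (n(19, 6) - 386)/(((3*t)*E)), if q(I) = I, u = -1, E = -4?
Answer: -365/48 ≈ -7.6042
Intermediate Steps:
t = -4 (t = -(4 + 0) = -1*4 = -4)
(n(19, 6) - 386)/(((3*t)*E)) = ((2 + 19) - 386)/(((3*(-4))*(-4))) = (21 - 386)/((-12*(-4))) = -365/48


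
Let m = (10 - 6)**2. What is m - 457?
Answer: -441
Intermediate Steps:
m = 16 (m = 4**2 = 16)
m - 457 = 16 - 457 = -441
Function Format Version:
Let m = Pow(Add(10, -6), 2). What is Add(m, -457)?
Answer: -441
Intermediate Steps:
m = 16 (m = Pow(4, 2) = 16)
Add(m, -457) = Add(16, -457) = -441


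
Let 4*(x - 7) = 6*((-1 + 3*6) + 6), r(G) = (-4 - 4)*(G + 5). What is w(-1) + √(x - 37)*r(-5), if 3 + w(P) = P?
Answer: -4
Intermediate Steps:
w(P) = -3 + P
r(G) = -40 - 8*G (r(G) = -8*(5 + G) = -40 - 8*G)
x = 83/2 (x = 7 + (6*((-1 + 3*6) + 6))/4 = 7 + (6*((-1 + 18) + 6))/4 = 7 + (6*(17 + 6))/4 = 7 + (6*23)/4 = 7 + (¼)*138 = 7 + 69/2 = 83/2 ≈ 41.500)
w(-1) + √(x - 37)*r(-5) = (-3 - 1) + √(83/2 - 37)*(-40 - 8*(-5)) = -4 + √(9/2)*(-40 + 40) = -4 + (3*√2/2)*0 = -4 + 0 = -4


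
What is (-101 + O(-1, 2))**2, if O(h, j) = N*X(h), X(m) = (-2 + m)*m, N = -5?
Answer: 13456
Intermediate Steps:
X(m) = m*(-2 + m)
O(h, j) = -5*h*(-2 + h)
(-101 + O(-1, 2))**2 = (-101 + 5*(-1)*(2 - 1*(-1)))**2 = (-101 + 5*(-1)*(2 + 1))**2 = (-101 + 5*(-1)*3)**2 = (-101 - 15)**2 = (-116)**2 = 13456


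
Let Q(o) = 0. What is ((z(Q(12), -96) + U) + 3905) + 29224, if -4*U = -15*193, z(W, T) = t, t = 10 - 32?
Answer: 135323/4 ≈ 33831.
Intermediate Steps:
t = -22
z(W, T) = -22
U = 2895/4 (U = -(-15)*193/4 = -¼*(-2895) = 2895/4 ≈ 723.75)
((z(Q(12), -96) + U) + 3905) + 29224 = ((-22 + 2895/4) + 3905) + 29224 = (2807/4 + 3905) + 29224 = 18427/4 + 29224 = 135323/4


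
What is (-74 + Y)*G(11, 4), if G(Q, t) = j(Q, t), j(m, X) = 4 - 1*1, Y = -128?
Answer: -606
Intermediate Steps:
j(m, X) = 3 (j(m, X) = 4 - 1 = 3)
G(Q, t) = 3
(-74 + Y)*G(11, 4) = (-74 - 128)*3 = -202*3 = -606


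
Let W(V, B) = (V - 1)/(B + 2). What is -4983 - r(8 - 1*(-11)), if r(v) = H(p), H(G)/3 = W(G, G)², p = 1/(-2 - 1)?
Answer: -124623/25 ≈ -4984.9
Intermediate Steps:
W(V, B) = (-1 + V)/(2 + B)
p = -⅓ (p = 1/(-3) = -⅓ ≈ -0.33333)
H(G) = 3*(-1 + G)²/(2 + G)² (H(G) = 3*((-1 + G)/(2 + G))² = 3*((-1 + G)²/(2 + G)²) = 3*(-1 + G)²/(2 + G)²)
r(v) = 48/25 (r(v) = 3*(-1 - ⅓)²/(2 - ⅓)² = 3*(-4/3)²/(5/3)² = 3*(16/9)*(9/25) = 48/25)
-4983 - r(8 - 1*(-11)) = -4983 - 1*48/25 = -4983 - 48/25 = -124623/25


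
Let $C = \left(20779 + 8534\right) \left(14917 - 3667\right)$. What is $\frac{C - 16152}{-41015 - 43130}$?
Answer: $- \frac{329755098}{84145} \approx -3918.9$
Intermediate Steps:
$C = 329771250$ ($C = 29313 \cdot 11250 = 329771250$)
$\frac{C - 16152}{-41015 - 43130} = \frac{329771250 - 16152}{-41015 - 43130} = \frac{329755098}{-84145} = 329755098 \left(- \frac{1}{84145}\right) = - \frac{329755098}{84145}$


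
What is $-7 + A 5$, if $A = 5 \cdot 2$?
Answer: $43$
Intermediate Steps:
$A = 10$
$-7 + A 5 = -7 + 10 \cdot 5 = -7 + 50 = 43$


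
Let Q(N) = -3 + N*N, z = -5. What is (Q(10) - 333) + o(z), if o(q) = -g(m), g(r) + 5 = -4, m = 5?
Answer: -227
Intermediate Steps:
g(r) = -9 (g(r) = -5 - 4 = -9)
Q(N) = -3 + N²
o(q) = 9 (o(q) = -1*(-9) = 9)
(Q(10) - 333) + o(z) = ((-3 + 10²) - 333) + 9 = ((-3 + 100) - 333) + 9 = (97 - 333) + 9 = -236 + 9 = -227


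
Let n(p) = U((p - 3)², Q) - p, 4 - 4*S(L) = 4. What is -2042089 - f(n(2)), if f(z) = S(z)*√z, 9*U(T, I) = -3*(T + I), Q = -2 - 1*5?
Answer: -2042089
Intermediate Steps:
Q = -7 (Q = -2 - 5 = -7)
U(T, I) = -I/3 - T/3 (U(T, I) = (-3*(T + I))/9 = (-3*(I + T))/9 = (-3*I - 3*T)/9 = -I/3 - T/3)
S(L) = 0 (S(L) = 1 - ¼*4 = 1 - 1 = 0)
n(p) = 7/3 - p - (-3 + p)²/3 (n(p) = (-⅓*(-7) - (p - 3)²/3) - p = (7/3 - (-3 + p)²/3) - p = 7/3 - p - (-3 + p)²/3)
f(z) = 0 (f(z) = 0*√z = 0)
-2042089 - f(n(2)) = -2042089 - 1*0 = -2042089 + 0 = -2042089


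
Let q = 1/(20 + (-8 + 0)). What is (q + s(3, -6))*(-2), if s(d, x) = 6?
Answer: -73/6 ≈ -12.167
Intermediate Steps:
q = 1/12 (q = 1/(20 - 8) = 1/12 ≈ 0.083333)
(q + s(3, -6))*(-2) = (1/12 + 6)*(-2) = (73/12)*(-2) = -73/6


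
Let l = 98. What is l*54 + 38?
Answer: 5330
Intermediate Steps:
l*54 + 38 = 98*54 + 38 = 5292 + 38 = 5330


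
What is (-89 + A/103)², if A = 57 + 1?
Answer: 82973881/10609 ≈ 7821.1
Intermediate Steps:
A = 58
(-89 + A/103)² = (-89 + 58/103)² = (-9109/103)² = 82973881/10609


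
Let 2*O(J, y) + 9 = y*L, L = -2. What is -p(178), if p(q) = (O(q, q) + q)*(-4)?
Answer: -18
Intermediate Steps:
O(J, y) = -9/2 - y (O(J, y) = -9/2 + (y*(-2))/2 = -9/2 + (-2*y)/2 = -9/2 - y)
p(q) = 18 (p(q) = ((-9/2 - q) + q)*(-4) = -9/2*(-4) = 18)
-p(178) = -1*18 = -18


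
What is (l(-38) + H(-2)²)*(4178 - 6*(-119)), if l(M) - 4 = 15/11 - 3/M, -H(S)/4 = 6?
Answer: 594483178/209 ≈ 2.8444e+6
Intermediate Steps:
H(S) = -24 (H(S) = -4*6 = -24)
l(M) = 59/11 - 3/M (l(M) = 4 + (15/11 - 3/M) = 59/11 - 3/M)
(l(-38) + H(-2)²)*(4178 - 6*(-119)) = ((59/11 - 3/(-38)) + (-24)²)*(4178 - 6*(-119)) = ((59/11 - 3*(-1/38)) + 576)*(4178 + 714) = ((59/11 + 3/38) + 576)*4892 = (2275/418 + 576)*4892 = (243043/418)*4892 = 594483178/209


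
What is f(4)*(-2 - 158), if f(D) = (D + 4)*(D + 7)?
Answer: -14080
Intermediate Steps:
f(D) = (4 + D)*(7 + D)
f(4)*(-2 - 158) = (28 + 4² + 11*4)*(-2 - 158) = (28 + 16 + 44)*(-160) = 88*(-160) = -14080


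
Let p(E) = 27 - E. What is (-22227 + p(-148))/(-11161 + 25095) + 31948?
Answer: 222570690/6967 ≈ 31946.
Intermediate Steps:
(-22227 + p(-148))/(-11161 + 25095) + 31948 = (-22227 + (27 - 1*(-148)))/(-11161 + 25095) + 31948 = (-22227 + (27 + 148))/13934 + 31948 = (-22227 + 175)*(1/13934) + 31948 = -22052*1/13934 + 31948 = -11026/6967 + 31948 = 222570690/6967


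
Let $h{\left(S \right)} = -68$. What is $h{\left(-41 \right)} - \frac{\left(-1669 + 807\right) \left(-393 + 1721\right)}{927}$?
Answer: $\frac{1081700}{927} \approx 1166.9$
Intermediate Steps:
$h{\left(-41 \right)} - \frac{\left(-1669 + 807\right) \left(-393 + 1721\right)}{927} = -68 - \frac{\left(-1669 + 807\right) \left(-393 + 1721\right)}{927} = -68 - \left(-862\right) 1328 \cdot \frac{1}{927} = -68 - \left(-1144736\right) \frac{1}{927} = -68 - - \frac{1144736}{927} = -68 + \frac{1144736}{927} = \frac{1081700}{927}$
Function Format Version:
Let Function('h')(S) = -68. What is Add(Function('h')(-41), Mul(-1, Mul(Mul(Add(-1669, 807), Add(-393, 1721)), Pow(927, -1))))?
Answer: Rational(1081700, 927) ≈ 1166.9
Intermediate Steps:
Add(Function('h')(-41), Mul(-1, Mul(Mul(Add(-1669, 807), Add(-393, 1721)), Pow(927, -1)))) = Add(-68, Mul(-1, Mul(Mul(Add(-1669, 807), Add(-393, 1721)), Pow(927, -1)))) = Add(-68, Mul(-1, Mul(Mul(-862, 1328), Rational(1, 927)))) = Add(-68, Mul(-1, Mul(-1144736, Rational(1, 927)))) = Add(-68, Mul(-1, Rational(-1144736, 927))) = Add(-68, Rational(1144736, 927)) = Rational(1081700, 927)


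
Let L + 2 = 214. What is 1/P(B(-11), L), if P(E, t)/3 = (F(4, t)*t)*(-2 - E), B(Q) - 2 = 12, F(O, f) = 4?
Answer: -1/40704 ≈ -2.4568e-5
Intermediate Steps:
B(Q) = 14 (B(Q) = 2 + 12 = 14)
L = 212 (L = -2 + 214 = 212)
P(E, t) = 12*t*(-2 - E) (P(E, t) = 3*((4*t)*(-2 - E)) = 3*(4*t*(-2 - E)) = 12*t*(-2 - E))
1/P(B(-11), L) = 1/(-12*212*(2 + 14)) = 1/(-12*212*16) = 1/(-40704) = -1/40704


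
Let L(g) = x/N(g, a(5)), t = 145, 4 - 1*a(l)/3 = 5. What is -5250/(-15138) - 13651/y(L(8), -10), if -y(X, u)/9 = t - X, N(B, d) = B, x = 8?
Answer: 11858491/1089936 ≈ 10.880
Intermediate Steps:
a(l) = -3 (a(l) = 12 - 3*5 = 12 - 15 = -3)
L(g) = 8/g
y(X, u) = -1305 + 9*X (y(X, u) = -9*(145 - X) = -1305 + 9*X)
-5250/(-15138) - 13651/y(L(8), -10) = -5250/(-15138) - 13651/(-1305 + 9*(8/8)) = -5250*(-1/15138) - 13651/(-1305 + 9*(8*(⅛))) = 875/2523 - 13651/(-1305 + 9*1) = 875/2523 - 13651/(-1305 + 9) = 875/2523 - 13651/(-1296) = 875/2523 - 13651*(-1/1296) = 875/2523 + 13651/1296 = 11858491/1089936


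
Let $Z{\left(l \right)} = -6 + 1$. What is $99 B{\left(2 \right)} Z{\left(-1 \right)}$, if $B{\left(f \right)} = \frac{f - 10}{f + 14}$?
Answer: $\frac{495}{2} \approx 247.5$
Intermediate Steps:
$B{\left(f \right)} = \frac{-10 + f}{14 + f}$
$Z{\left(l \right)} = -5$
$99 B{\left(2 \right)} Z{\left(-1 \right)} = 99 \frac{-10 + 2}{14 + 2} \left(-5\right) = 99 \cdot \frac{1}{16} \left(-8\right) \left(-5\right) = 99 \left(- \frac{1}{2}\right) \left(-5\right) = \left(- \frac{99}{2}\right) \left(-5\right) = \frac{495}{2}$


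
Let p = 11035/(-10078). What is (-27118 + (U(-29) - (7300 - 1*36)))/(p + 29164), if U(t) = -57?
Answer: -347076242/293903757 ≈ -1.1809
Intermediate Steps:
p = -11035/10078 (p = 11035*(-1/10078) = -11035/10078 ≈ -1.0950)
(-27118 + (U(-29) - (7300 - 1*36)))/(p + 29164) = (-27118 + (-57 - (7300 - 1*36)))/(-11035/10078 + 29164) = (-27118 + (-57 - (7300 - 36)))/(293903757/10078) = (-27118 + (-57 - 1*7264))*(10078/293903757) = (-27118 + (-57 - 7264))*(10078/293903757) = (-27118 - 7321)*(10078/293903757) = -34439*10078/293903757 = -347076242/293903757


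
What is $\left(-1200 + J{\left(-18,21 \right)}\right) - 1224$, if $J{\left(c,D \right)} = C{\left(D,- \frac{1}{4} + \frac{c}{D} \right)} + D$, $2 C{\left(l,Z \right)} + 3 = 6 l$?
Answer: $- \frac{4683}{2} \approx -2341.5$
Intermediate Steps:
$C{\left(l,Z \right)} = - \frac{3}{2} + 3 l$ ($C{\left(l,Z \right)} = - \frac{3}{2} + \frac{6 l}{2} = - \frac{3}{2} + 3 l$)
$J{\left(c,D \right)} = - \frac{3}{2} + 4 D$ ($J{\left(c,D \right)} = \left(- \frac{3}{2} + 3 D\right) + D = - \frac{3}{2} + 4 D$)
$\left(-1200 + J{\left(-18,21 \right)}\right) - 1224 = \left(-1200 + \left(- \frac{3}{2} + 4 \cdot 21\right)\right) - 1224 = \left(-1200 + \left(- \frac{3}{2} + 84\right)\right) - 1224 = \left(-1200 + \frac{165}{2}\right) - 1224 = - \frac{2235}{2} - 1224 = - \frac{4683}{2}$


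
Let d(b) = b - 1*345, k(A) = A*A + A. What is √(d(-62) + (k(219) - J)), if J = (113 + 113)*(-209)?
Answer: √95007 ≈ 308.23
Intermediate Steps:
k(A) = A + A² (k(A) = A² + A = A + A²)
J = -47234 (J = 226*(-209) = -47234)
d(b) = -345 + b (d(b) = b - 345 = -345 + b)
√(d(-62) + (k(219) - J)) = √((-345 - 62) + (219*(1 + 219) - 1*(-47234))) = √(-407 + (219*220 + 47234)) = √(-407 + (48180 + 47234)) = √(-407 + 95414) = √95007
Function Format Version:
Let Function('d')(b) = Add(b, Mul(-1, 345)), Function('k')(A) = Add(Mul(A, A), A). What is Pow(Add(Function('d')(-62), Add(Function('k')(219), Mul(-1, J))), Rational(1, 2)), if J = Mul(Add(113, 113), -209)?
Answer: Pow(95007, Rational(1, 2)) ≈ 308.23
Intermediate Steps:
Function('k')(A) = Add(A, Pow(A, 2)) (Function('k')(A) = Add(Pow(A, 2), A) = Add(A, Pow(A, 2)))
J = -47234 (J = Mul(226, -209) = -47234)
Function('d')(b) = Add(-345, b) (Function('d')(b) = Add(b, -345) = Add(-345, b))
Pow(Add(Function('d')(-62), Add(Function('k')(219), Mul(-1, J))), Rational(1, 2)) = Pow(Add(Add(-345, -62), Add(Mul(219, Add(1, 219)), Mul(-1, -47234))), Rational(1, 2)) = Pow(Add(-407, Add(Mul(219, 220), 47234)), Rational(1, 2)) = Pow(Add(-407, Add(48180, 47234)), Rational(1, 2)) = Pow(Add(-407, 95414), Rational(1, 2)) = Pow(95007, Rational(1, 2))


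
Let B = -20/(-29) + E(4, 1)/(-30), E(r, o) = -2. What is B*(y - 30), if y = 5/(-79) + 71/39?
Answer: -28628264/1340235 ≈ -21.361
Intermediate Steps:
B = 329/435 (B = -20/(-29) - 2/(-30) = -20*(-1/29) - 2*(-1/30) = 20/29 + 1/15 = 329/435 ≈ 0.75632)
y = 5414/3081 (y = 5*(-1/79) + 71*(1/39) = -5/79 + 71/39 = 5414/3081 ≈ 1.7572)
B*(y - 30) = 329*(5414/3081 - 30)/435 = (329/435)*(-87016/3081) = -28628264/1340235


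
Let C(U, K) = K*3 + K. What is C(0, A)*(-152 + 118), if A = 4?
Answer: -544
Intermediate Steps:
C(U, K) = 4*K (C(U, K) = 3*K + K = 4*K)
C(0, A)*(-152 + 118) = (4*4)*(-152 + 118) = 16*(-34) = -544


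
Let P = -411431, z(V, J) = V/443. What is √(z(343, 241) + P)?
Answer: 3*I*√8971418930/443 ≈ 641.43*I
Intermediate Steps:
z(V, J) = V/443 (z(V, J) = V*(1/443) = V/443)
√(z(343, 241) + P) = √((1/443)*343 - 411431) = √(343/443 - 411431) = √(-182263590/443) = 3*I*√8971418930/443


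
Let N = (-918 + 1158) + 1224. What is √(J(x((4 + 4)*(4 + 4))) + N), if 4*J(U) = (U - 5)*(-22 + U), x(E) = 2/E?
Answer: √6108321/64 ≈ 38.617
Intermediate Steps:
J(U) = (-22 + U)*(-5 + U)/4 (J(U) = ((U - 5)*(-22 + U))/4 = ((-5 + U)*(-22 + U))/4 = ((-22 + U)*(-5 + U))/4 = (-22 + U)*(-5 + U)/4)
N = 1464 (N = 240 + 1224 = 1464)
√(J(x((4 + 4)*(4 + 4))) + N) = √((55/2 - 27/(2*((4 + 4)*(4 + 4))) + (2/(((4 + 4)*(4 + 4))))²/4) + 1464) = √((55/2 - 27/(2*(8*8)) + (2/((8*8)))²/4) + 1464) = √((55/2 - 27/(2*64) + (2/64)²/4) + 1464) = √((55/2 - 27/(2*64) + (2*(1/64))²/4) + 1464) = √((55/2 - 27/4*1/32 + (1/32)²/4) + 1464) = √((55/2 - 27/128 + (¼)*(1/1024)) + 1464) = √((55/2 - 27/128 + 1/4096) + 1464) = √(111777/4096 + 1464) = √(6108321/4096) = √6108321/64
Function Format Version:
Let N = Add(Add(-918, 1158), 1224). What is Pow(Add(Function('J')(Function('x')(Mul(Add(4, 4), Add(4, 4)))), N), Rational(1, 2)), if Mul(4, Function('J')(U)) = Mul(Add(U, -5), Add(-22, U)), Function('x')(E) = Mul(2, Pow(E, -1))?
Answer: Mul(Rational(1, 64), Pow(6108321, Rational(1, 2))) ≈ 38.617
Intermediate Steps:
Function('J')(U) = Mul(Rational(1, 4), Add(-22, U), Add(-5, U)) (Function('J')(U) = Mul(Rational(1, 4), Mul(Add(U, -5), Add(-22, U))) = Mul(Rational(1, 4), Mul(Add(-5, U), Add(-22, U))) = Mul(Rational(1, 4), Mul(Add(-22, U), Add(-5, U))) = Mul(Rational(1, 4), Add(-22, U), Add(-5, U)))
N = 1464 (N = Add(240, 1224) = 1464)
Pow(Add(Function('J')(Function('x')(Mul(Add(4, 4), Add(4, 4)))), N), Rational(1, 2)) = Pow(Add(Add(Rational(55, 2), Mul(Rational(-27, 4), Mul(2, Pow(Mul(Add(4, 4), Add(4, 4)), -1))), Mul(Rational(1, 4), Pow(Mul(2, Pow(Mul(Add(4, 4), Add(4, 4)), -1)), 2))), 1464), Rational(1, 2)) = Pow(Add(Add(Rational(55, 2), Mul(Rational(-27, 4), Mul(2, Pow(Mul(8, 8), -1))), Mul(Rational(1, 4), Pow(Mul(2, Pow(Mul(8, 8), -1)), 2))), 1464), Rational(1, 2)) = Pow(Add(Add(Rational(55, 2), Mul(Rational(-27, 4), Mul(2, Pow(64, -1))), Mul(Rational(1, 4), Pow(Mul(2, Pow(64, -1)), 2))), 1464), Rational(1, 2)) = Pow(Add(Add(Rational(55, 2), Mul(Rational(-27, 4), Mul(2, Rational(1, 64))), Mul(Rational(1, 4), Pow(Mul(2, Rational(1, 64)), 2))), 1464), Rational(1, 2)) = Pow(Add(Add(Rational(55, 2), Mul(Rational(-27, 4), Rational(1, 32)), Mul(Rational(1, 4), Pow(Rational(1, 32), 2))), 1464), Rational(1, 2)) = Pow(Add(Add(Rational(55, 2), Rational(-27, 128), Mul(Rational(1, 4), Rational(1, 1024))), 1464), Rational(1, 2)) = Pow(Add(Add(Rational(55, 2), Rational(-27, 128), Rational(1, 4096)), 1464), Rational(1, 2)) = Pow(Add(Rational(111777, 4096), 1464), Rational(1, 2)) = Pow(Rational(6108321, 4096), Rational(1, 2)) = Mul(Rational(1, 64), Pow(6108321, Rational(1, 2)))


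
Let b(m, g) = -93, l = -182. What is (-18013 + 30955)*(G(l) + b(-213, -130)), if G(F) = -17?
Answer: -1423620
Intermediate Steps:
(-18013 + 30955)*(G(l) + b(-213, -130)) = (-18013 + 30955)*(-17 - 93) = 12942*(-110) = -1423620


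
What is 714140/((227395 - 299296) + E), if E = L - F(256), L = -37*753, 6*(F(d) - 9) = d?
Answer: -2142420/299441 ≈ -7.1547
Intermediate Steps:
F(d) = 9 + d/6
L = -27861
E = -83738/3 (E = -27861 - (9 + (⅙)*256) = -27861 - (9 + 128/3) = -27861 - 1*155/3 = -27861 - 155/3 = -83738/3 ≈ -27913.)
714140/((227395 - 299296) + E) = 714140/((227395 - 299296) - 83738/3) = 714140/(-71901 - 83738/3) = 714140/(-299441/3) = 714140*(-3/299441) = -2142420/299441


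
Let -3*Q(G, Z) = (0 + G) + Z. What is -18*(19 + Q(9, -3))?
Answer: -306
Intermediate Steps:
Q(G, Z) = -G/3 - Z/3 (Q(G, Z) = -((0 + G) + Z)/3 = -(G + Z)/3 = -G/3 - Z/3)
-18*(19 + Q(9, -3)) = -18*(19 + (-⅓*9 - ⅓*(-3))) = -18*(19 + (-3 + 1)) = -18*(19 - 2) = -18*17 = -306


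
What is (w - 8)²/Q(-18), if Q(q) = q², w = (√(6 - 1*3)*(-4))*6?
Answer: 448/81 + 32*√3/27 ≈ 7.5837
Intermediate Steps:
w = -24*√3 (w = (√(6 - 3)*(-4))*6 = (√3*(-4))*6 = -4*√3*6 = -24*√3 ≈ -41.569)
(w - 8)²/Q(-18) = (-24*√3 - 8)²/((-18)²) = (-8 - 24*√3)²/324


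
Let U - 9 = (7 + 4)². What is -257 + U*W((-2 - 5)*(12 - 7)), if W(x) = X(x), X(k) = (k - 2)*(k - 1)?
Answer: 172903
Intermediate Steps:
U = 130 (U = 9 + (7 + 4)² = 9 + 11² = 9 + 121 = 130)
X(k) = (-1 + k)*(-2 + k) (X(k) = (-2 + k)*(-1 + k) = (-1 + k)*(-2 + k))
W(x) = 2 + x² - 3*x
-257 + U*W((-2 - 5)*(12 - 7)) = -257 + 130*(2 + ((-2 - 5)*(12 - 7))² - 3*(-2 - 5)*(12 - 7)) = -257 + 130*(2 + (-7*5)² - (-21)*5) = -257 + 130*(2 + (-35)² - 3*(-35)) = -257 + 130*(2 + 1225 + 105) = -257 + 130*1332 = -257 + 173160 = 172903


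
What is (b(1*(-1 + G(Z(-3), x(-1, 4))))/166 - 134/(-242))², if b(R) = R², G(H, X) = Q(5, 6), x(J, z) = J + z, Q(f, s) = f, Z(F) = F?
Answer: 42627841/100861849 ≈ 0.42264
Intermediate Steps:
G(H, X) = 5
(b(1*(-1 + G(Z(-3), x(-1, 4))))/166 - 134/(-242))² = ((1*(-1 + 5))²/166 - 134/(-242))² = ((1*4)²*(1/166) - 134*(-1/242))² = (4²*(1/166) + 67/121)² = (16*(1/166) + 67/121)² = (8/83 + 67/121)² = (6529/10043)² = 42627841/100861849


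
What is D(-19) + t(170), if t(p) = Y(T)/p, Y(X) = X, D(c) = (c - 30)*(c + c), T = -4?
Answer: 158268/85 ≈ 1862.0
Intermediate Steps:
D(c) = 2*c*(-30 + c) (D(c) = (-30 + c)*(2*c) = 2*c*(-30 + c))
t(p) = -4/p
D(-19) + t(170) = 2*(-19)*(-30 - 19) - 4/170 = 2*(-19)*(-49) - 4*1/170 = 1862 - 2/85 = 158268/85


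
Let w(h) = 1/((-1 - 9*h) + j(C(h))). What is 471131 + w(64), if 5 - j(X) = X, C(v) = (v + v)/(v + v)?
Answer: 269958062/573 ≈ 4.7113e+5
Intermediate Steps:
C(v) = 1 (C(v) = (2*v)/((2*v)) = (2*v)*(1/(2*v)) = 1)
j(X) = 5 - X
w(h) = 1/(3 - 9*h) (w(h) = 1/((-1 - 9*h) + (5 - 1*1)) = 1/((-1 - 9*h) + (5 - 1)) = 1/((-1 - 9*h) + 4) = 1/(3 - 9*h))
471131 + w(64) = 471131 - 1/(-3 + 9*64) = 471131 - 1/(-3 + 576) = 471131 - 1/573 = 269958062/573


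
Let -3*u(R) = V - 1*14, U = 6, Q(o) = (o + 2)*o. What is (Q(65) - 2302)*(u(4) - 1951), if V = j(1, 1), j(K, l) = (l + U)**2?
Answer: -12088064/3 ≈ -4.0294e+6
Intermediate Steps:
Q(o) = o*(2 + o) (Q(o) = (2 + o)*o = o*(2 + o))
j(K, l) = (6 + l)**2 (j(K, l) = (l + 6)**2 = (6 + l)**2)
V = 49 (V = (6 + 1)**2 = 7**2 = 49)
u(R) = -35/3 (u(R) = -(49 - 1*14)/3 = -(49 - 14)/3 = -1/3*35 = -35/3)
(Q(65) - 2302)*(u(4) - 1951) = (65*(2 + 65) - 2302)*(-35/3 - 1951) = (65*67 - 2302)*(-5888/3) = (4355 - 2302)*(-5888/3) = 2053*(-5888/3) = -12088064/3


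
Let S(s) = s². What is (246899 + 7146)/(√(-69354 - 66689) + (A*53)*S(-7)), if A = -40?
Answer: -2399108600/981017313 - 23095*I*√136043/981017313 ≈ -2.4455 - 0.0086832*I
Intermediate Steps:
(246899 + 7146)/(√(-69354 - 66689) + (A*53)*S(-7)) = (246899 + 7146)/(√(-69354 - 66689) - 40*53*(-7)²) = 254045/(√(-136043) - 2120*49) = 254045/(I*√136043 - 103880) = 254045/(-103880 + I*√136043)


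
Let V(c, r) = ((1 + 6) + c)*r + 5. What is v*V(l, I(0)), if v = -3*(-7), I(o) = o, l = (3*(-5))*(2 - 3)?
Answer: 105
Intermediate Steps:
l = 15 (l = -15*(-1) = 15)
V(c, r) = 5 + r*(7 + c) (V(c, r) = (7 + c)*r + 5 = r*(7 + c) + 5 = 5 + r*(7 + c))
v = 21
v*V(l, I(0)) = 21*(5 + 7*0 + 15*0) = 21*(5 + 0 + 0) = 21*5 = 105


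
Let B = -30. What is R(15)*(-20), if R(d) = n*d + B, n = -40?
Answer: 12600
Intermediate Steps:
R(d) = -30 - 40*d (R(d) = -40*d - 30 = -30 - 40*d)
R(15)*(-20) = (-30 - 40*15)*(-20) = (-30 - 600)*(-20) = -630*(-20) = 12600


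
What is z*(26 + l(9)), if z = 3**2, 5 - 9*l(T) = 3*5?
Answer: 224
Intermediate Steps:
l(T) = -10/9 (l(T) = 5/9 - 5/3 = -10/9)
z = 9
z*(26 + l(9)) = 9*(26 - 10/9) = 9*(224/9) = 224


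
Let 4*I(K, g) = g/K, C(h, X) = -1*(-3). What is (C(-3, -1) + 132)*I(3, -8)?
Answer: -90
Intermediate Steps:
C(h, X) = 3
I(K, g) = g/(4*K) (I(K, g) = (g/K)/4 = g/(4*K))
(C(-3, -1) + 132)*I(3, -8) = (3 + 132)*((¼)*(-8)/3) = 135*((¼)*(-8)*(⅓)) = 135*(-⅔) = -90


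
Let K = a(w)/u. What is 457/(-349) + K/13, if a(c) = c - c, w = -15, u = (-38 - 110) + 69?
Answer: -457/349 ≈ -1.3095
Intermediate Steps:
u = -79 (u = -148 + 69 = -79)
a(c) = 0
K = 0 (K = 0/(-79) = 0*(-1/79) = 0)
457/(-349) + K/13 = 457/(-349) + 0/13 = 457*(-1/349) + 0*(1/13) = -457/349 + 0 = -457/349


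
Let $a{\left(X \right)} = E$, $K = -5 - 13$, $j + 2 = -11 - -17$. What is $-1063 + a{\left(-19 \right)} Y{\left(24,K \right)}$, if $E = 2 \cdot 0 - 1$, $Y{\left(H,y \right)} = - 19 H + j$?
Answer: $-611$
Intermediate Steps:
$j = 4$ ($j = -2 - -6 = -2 + \left(-11 + 17\right) = -2 + 6 = 4$)
$K = -18$ ($K = -5 - 13 = -18$)
$Y{\left(H,y \right)} = 4 - 19 H$ ($Y{\left(H,y \right)} = - 19 H + 4 = 4 - 19 H$)
$E = -1$ ($E = 0 - 1 = -1$)
$a{\left(X \right)} = -1$
$-1063 + a{\left(-19 \right)} Y{\left(24,K \right)} = -1063 - \left(4 - 456\right) = -1063 - -452 = -1063 + 452 = -611$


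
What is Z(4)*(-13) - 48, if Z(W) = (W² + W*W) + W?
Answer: -516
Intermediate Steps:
Z(W) = W + 2*W² (Z(W) = (W² + W²) + W = 2*W² + W = W + 2*W²)
Z(4)*(-13) - 48 = (4*(1 + 2*4))*(-13) - 48 = (4*(1 + 8))*(-13) - 48 = (4*9)*(-13) - 48 = 36*(-13) - 48 = -468 - 48 = -516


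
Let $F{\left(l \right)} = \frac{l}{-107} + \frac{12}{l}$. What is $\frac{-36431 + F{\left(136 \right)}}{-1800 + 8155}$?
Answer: $- \frac{132540281}{23119490} \approx -5.7328$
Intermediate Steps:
$F{\left(l \right)} = \frac{12}{l} - \frac{l}{107}$ ($F{\left(l \right)} = l \left(- \frac{1}{107}\right) + \frac{12}{l} = - \frac{l}{107} + \frac{12}{l} = \frac{12}{l} - \frac{l}{107}$)
$\frac{-36431 + F{\left(136 \right)}}{-1800 + 8155} = \frac{-36431 + \left(\frac{12}{136} - \frac{136}{107}\right)}{-1800 + 8155} = \frac{-36431 + \left(12 \cdot \frac{1}{136} - \frac{136}{107}\right)}{6355} = \left(-36431 + \left(\frac{3}{34} - \frac{136}{107}\right)\right) \frac{1}{6355} = \left(-36431 - \frac{4303}{3638}\right) \frac{1}{6355} = \left(- \frac{132540281}{3638}\right) \frac{1}{6355} = - \frac{132540281}{23119490}$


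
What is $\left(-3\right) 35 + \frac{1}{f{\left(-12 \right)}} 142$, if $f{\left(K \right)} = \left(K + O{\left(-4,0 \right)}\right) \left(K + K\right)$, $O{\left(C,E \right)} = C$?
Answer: $- \frac{20089}{192} \approx -104.63$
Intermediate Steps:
$f{\left(K \right)} = 2 K \left(-4 + K\right)$ ($f{\left(K \right)} = \left(K - 4\right) \left(K + K\right) = \left(-4 + K\right) 2 K = 2 K \left(-4 + K\right)$)
$\left(-3\right) 35 + \frac{1}{f{\left(-12 \right)}} 142 = \left(-3\right) 35 + \frac{1}{2 \left(-12\right) \left(-4 - 12\right)} 142 = -105 + \frac{1}{2 \left(-12\right) \left(-16\right)} 142 = -105 + \frac{1}{384} \cdot 142 = -105 + \frac{71}{192} = - \frac{20089}{192}$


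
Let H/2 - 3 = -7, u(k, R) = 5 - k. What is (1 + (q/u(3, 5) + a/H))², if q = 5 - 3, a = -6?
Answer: 121/16 ≈ 7.5625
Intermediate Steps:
H = -8 (H = 6 + 2*(-7) = 6 - 14 = -8)
q = 2
(1 + (q/u(3, 5) + a/H))² = (1 + (2/(5 - 1*3) - 6/(-8)))² = (1 + (2/(5 - 3) - 6*(-⅛)))² = (1 + (2/2 + ¾))² = (1 + (2*(½) + ¾))² = (1 + (1 + ¾))² = (1 + 7/4)² = (11/4)² = 121/16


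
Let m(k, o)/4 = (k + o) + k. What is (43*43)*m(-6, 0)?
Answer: -88752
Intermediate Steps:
m(k, o) = 4*o + 8*k (m(k, o) = 4*((k + o) + k) = 4*(o + 2*k) = 4*o + 8*k)
(43*43)*m(-6, 0) = (43*43)*(4*0 + 8*(-6)) = 1849*(0 - 48) = 1849*(-48) = -88752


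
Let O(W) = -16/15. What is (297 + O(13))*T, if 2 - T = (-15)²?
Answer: -989897/15 ≈ -65993.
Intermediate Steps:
T = -223 (T = 2 - 1*(-15)² = 2 - 1*225 = 2 - 225 = -223)
O(W) = -16/15 (O(W) = -16*1/15 = -16/15)
(297 + O(13))*T = (297 - 16/15)*(-223) = (4439/15)*(-223) = -989897/15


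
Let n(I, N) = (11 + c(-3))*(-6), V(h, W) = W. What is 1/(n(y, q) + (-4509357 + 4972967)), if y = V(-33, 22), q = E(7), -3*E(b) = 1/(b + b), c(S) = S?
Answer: 1/463562 ≈ 2.1572e-6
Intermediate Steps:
E(b) = -1/(6*b) (E(b) = -1/(3*(b + b)) = -1/(2*b)/3 = -1/(6*b))
q = -1/42 (q = -⅙/7 = -⅙*⅐ = -1/42 ≈ -0.023810)
y = 22
n(I, N) = -48 (n(I, N) = (11 - 3)*(-6) = 8*(-6) = -48)
1/(n(y, q) + (-4509357 + 4972967)) = 1/(-48 + (-4509357 + 4972967)) = 1/(-48 + 463610) = 1/463562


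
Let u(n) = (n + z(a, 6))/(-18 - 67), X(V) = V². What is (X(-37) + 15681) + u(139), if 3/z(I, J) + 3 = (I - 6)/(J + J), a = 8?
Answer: 4926981/289 ≈ 17048.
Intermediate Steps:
z(I, J) = 3/(-3 + (-6 + I)/(2*J)) (z(I, J) = 3/(-3 + (I - 6)/(J + J)) = 3/(-3 + (-6 + I)/((2*J))) = 3/(-3 + (-6 + I)*(1/(2*J))) = 3/(-3 + (-6 + I)/(2*J)))
u(n) = 18/1445 - n/85 (u(n) = (n + 6*6/(-6 + 8 - 6*6))/(-18 - 67) = (n + 6*6/(-6 + 8 - 36))/(-85) = (n + 6*6/(-34))*(-1/85) = (n + 6*6*(-1/34))*(-1/85) = (n - 18/17)*(-1/85) = (-18/17 + n)*(-1/85) = 18/1445 - n/85)
(X(-37) + 15681) + u(139) = ((-37)² + 15681) + (18/1445 - 1/85*139) = (1369 + 15681) + (18/1445 - 139/85) = 17050 - 469/289 = 4926981/289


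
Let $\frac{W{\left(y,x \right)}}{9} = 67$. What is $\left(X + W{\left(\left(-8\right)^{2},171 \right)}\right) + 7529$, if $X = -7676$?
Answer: $456$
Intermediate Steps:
$W{\left(y,x \right)} = 603$ ($W{\left(y,x \right)} = 9 \cdot 67 = 603$)
$\left(X + W{\left(\left(-8\right)^{2},171 \right)}\right) + 7529 = \left(-7676 + 603\right) + 7529 = -7073 + 7529 = 456$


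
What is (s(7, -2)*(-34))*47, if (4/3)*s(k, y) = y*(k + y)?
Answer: 11985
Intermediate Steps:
s(k, y) = 3*y*(k + y)/4 (s(k, y) = 3*(y*(k + y))/4 = 3*y*(k + y)/4)
(s(7, -2)*(-34))*47 = (((3/4)*(-2)*(7 - 2))*(-34))*47 = (((3/4)*(-2)*5)*(-34))*47 = -15/2*(-34)*47 = 255*47 = 11985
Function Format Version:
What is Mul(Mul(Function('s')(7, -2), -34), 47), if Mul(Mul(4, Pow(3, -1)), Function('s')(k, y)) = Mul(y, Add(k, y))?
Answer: 11985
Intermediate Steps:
Function('s')(k, y) = Mul(Rational(3, 4), y, Add(k, y)) (Function('s')(k, y) = Mul(Rational(3, 4), Mul(y, Add(k, y))) = Mul(Rational(3, 4), y, Add(k, y)))
Mul(Mul(Function('s')(7, -2), -34), 47) = Mul(Mul(Mul(Rational(3, 4), -2, Add(7, -2)), -34), 47) = Mul(Mul(Mul(Rational(3, 4), -2, 5), -34), 47) = Mul(Mul(Rational(-15, 2), -34), 47) = Mul(255, 47) = 11985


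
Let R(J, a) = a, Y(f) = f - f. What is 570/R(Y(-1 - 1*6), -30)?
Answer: -19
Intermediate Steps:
Y(f) = 0
570/R(Y(-1 - 1*6), -30) = 570/(-30) = 570*(-1/30) = -19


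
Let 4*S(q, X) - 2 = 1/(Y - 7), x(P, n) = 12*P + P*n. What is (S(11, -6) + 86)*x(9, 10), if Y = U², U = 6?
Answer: 993465/58 ≈ 17129.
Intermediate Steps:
Y = 36 (Y = 6² = 36)
S(q, X) = 59/116 (S(q, X) = ½ + 1/(4*(36 - 7)) = ½ + (¼)/29 = ½ + (¼)*(1/29) = ½ + 1/116 = 59/116)
(S(11, -6) + 86)*x(9, 10) = (59/116 + 86)*(9*(12 + 10)) = 10035*(9*22)/116 = (10035/116)*198 = 993465/58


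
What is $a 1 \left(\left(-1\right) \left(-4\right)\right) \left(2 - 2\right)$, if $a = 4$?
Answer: $0$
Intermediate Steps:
$a 1 \left(\left(-1\right) \left(-4\right)\right) \left(2 - 2\right) = 4 \cdot 1 \left(\left(-1\right) \left(-4\right)\right) \left(2 - 2\right) = 4 \cdot 4 \cdot 0 = 16 \cdot 0 = 0$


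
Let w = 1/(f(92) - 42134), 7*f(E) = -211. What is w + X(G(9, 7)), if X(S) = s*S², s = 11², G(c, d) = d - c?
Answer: 142852109/295149 ≈ 484.00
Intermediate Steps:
f(E) = -211/7 (f(E) = (⅐)*(-211) = -211/7)
s = 121
w = -7/295149 (w = 1/(-211/7 - 42134) = 1/(-295149/7) = -7/295149 ≈ -2.3717e-5)
X(S) = 121*S²
w + X(G(9, 7)) = -7/295149 + 121*(7 - 1*9)² = -7/295149 + 121*(7 - 9)² = -7/295149 + 121*(-2)² = -7/295149 + 121*4 = -7/295149 + 484 = 142852109/295149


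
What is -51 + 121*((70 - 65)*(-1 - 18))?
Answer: -11546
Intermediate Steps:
-51 + 121*((70 - 65)*(-1 - 18)) = -51 + 121*(5*(-19)) = -51 + 121*(-95) = -51 - 11495 = -11546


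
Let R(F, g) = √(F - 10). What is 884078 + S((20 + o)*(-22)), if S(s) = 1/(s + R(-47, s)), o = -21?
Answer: 478286220/541 - I*√57/541 ≈ 8.8408e+5 - 0.013955*I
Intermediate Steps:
R(F, g) = √(-10 + F)
S(s) = 1/(s + I*√57) (S(s) = 1/(s + √(-10 - 47)) = 1/(s + √(-57)) = 1/(s + I*√57))
884078 + S((20 + o)*(-22)) = 884078 + 1/((20 - 21)*(-22) + I*√57) = 884078 + 1/(-1*(-22) + I*√57) = 884078 + 1/(22 + I*√57)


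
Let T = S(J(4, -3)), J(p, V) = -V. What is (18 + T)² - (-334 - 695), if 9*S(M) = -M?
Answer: 12070/9 ≈ 1341.1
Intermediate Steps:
S(M) = -M/9 (S(M) = (-M)/9 = -M/9)
T = -⅓ (T = -(-1)*(-3)/9 = -⅑*3 = -⅓ ≈ -0.33333)
(18 + T)² - (-334 - 695) = (18 - ⅓)² - (-334 - 695) = (53/3)² - 1*(-1029) = 2809/9 + 1029 = 12070/9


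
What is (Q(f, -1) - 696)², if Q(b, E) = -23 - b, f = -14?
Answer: 497025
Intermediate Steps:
(Q(f, -1) - 696)² = ((-23 - 1*(-14)) - 696)² = ((-23 + 14) - 696)² = (-9 - 696)² = (-705)² = 497025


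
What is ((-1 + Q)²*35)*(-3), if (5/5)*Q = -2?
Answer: -945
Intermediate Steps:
Q = -2
((-1 + Q)²*35)*(-3) = ((-1 - 2)²*35)*(-3) = ((-3)²*35)*(-3) = (9*35)*(-3) = 315*(-3) = -945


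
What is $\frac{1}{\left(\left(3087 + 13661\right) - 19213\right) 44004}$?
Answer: $- \frac{1}{108469860} \approx -9.2191 \cdot 10^{-9}$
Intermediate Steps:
$\frac{1}{\left(\left(3087 + 13661\right) - 19213\right) 44004} = \frac{1}{16748 - 19213} \cdot \frac{1}{44004} = \frac{1}{-2465} \cdot \frac{1}{44004} = \left(- \frac{1}{2465}\right) \frac{1}{44004} = - \frac{1}{108469860}$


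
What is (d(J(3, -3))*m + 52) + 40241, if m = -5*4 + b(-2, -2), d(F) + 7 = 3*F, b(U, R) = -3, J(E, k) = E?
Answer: 40247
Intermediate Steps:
d(F) = -7 + 3*F
m = -23 (m = -5*4 - 3 = -20 - 3 = -23)
(d(J(3, -3))*m + 52) + 40241 = ((-7 + 3*3)*(-23) + 52) + 40241 = ((-7 + 9)*(-23) + 52) + 40241 = (2*(-23) + 52) + 40241 = (-46 + 52) + 40241 = 6 + 40241 = 40247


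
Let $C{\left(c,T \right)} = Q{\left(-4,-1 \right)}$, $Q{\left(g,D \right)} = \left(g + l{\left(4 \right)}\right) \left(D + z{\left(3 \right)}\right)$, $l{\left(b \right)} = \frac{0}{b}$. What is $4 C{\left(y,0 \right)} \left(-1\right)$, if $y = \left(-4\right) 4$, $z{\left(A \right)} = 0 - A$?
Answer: $-64$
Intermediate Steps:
$z{\left(A \right)} = - A$
$y = -16$
$l{\left(b \right)} = 0$
$Q{\left(g,D \right)} = g \left(-3 + D\right)$ ($Q{\left(g,D \right)} = \left(g + 0\right) \left(D - 3\right) = g \left(D - 3\right) = g \left(-3 + D\right)$)
$C{\left(c,T \right)} = 16$ ($C{\left(c,T \right)} = - 4 \left(-3 - 1\right) = \left(-4\right) \left(-4\right) = 16$)
$4 C{\left(y,0 \right)} \left(-1\right) = 4 \cdot 16 \left(-1\right) = 64 \left(-1\right) = -64$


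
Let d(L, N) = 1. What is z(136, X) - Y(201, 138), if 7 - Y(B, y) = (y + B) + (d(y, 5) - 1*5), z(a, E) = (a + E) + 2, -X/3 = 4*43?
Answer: -50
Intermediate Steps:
X = -516 (X = -12*43 = -3*172 = -516)
z(a, E) = 2 + E + a (z(a, E) = (E + a) + 2 = 2 + E + a)
Y(B, y) = 11 - B - y (Y(B, y) = 7 - ((y + B) + (1 - 1*5)) = 7 - ((B + y) + (1 - 5)) = 7 - ((B + y) - 4) = 7 - (-4 + B + y) = 7 + (4 - B - y) = 11 - B - y)
z(136, X) - Y(201, 138) = (2 - 516 + 136) - (11 - 1*201 - 1*138) = -378 - (11 - 201 - 138) = -378 - 1*(-328) = -378 + 328 = -50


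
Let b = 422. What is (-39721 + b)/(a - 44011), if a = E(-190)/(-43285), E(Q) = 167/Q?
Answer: 323200870850/361953065483 ≈ 0.89294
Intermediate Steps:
a = 167/8224150 (a = (167/(-190))/(-43285) = (167*(-1/190))*(-1/43285) = -167/190*(-1/43285) = 167/8224150 ≈ 2.0306e-5)
(-39721 + b)/(a - 44011) = (-39721 + 422)/(167/8224150 - 44011) = -39299/(-361953065483/8224150) = -39299*(-8224150/361953065483) = 323200870850/361953065483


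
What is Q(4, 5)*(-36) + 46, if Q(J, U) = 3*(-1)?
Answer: 154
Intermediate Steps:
Q(J, U) = -3
Q(4, 5)*(-36) + 46 = -3*(-36) + 46 = 108 + 46 = 154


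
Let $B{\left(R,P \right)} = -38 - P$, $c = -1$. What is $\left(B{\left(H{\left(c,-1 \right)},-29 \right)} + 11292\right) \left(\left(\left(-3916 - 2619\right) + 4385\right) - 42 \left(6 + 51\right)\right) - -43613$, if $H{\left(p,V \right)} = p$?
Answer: $-51226339$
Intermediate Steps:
$\left(B{\left(H{\left(c,-1 \right)},-29 \right)} + 11292\right) \left(\left(\left(-3916 - 2619\right) + 4385\right) - 42 \left(6 + 51\right)\right) - -43613 = \left(\left(-38 - -29\right) + 11292\right) \left(\left(\left(-3916 - 2619\right) + 4385\right) - 42 \left(6 + 51\right)\right) - -43613 = \left(\left(-38 + 29\right) + 11292\right) \left(\left(-6535 + 4385\right) - 2394\right) + 43613 = \left(-9 + 11292\right) \left(-2150 - 2394\right) + 43613 = 11283 \left(-4544\right) + 43613 = -51269952 + 43613 = -51226339$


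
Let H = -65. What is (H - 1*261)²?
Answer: 106276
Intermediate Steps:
(H - 1*261)² = (-65 - 1*261)² = (-65 - 261)² = (-326)² = 106276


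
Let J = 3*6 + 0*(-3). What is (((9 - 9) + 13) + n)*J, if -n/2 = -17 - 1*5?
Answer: 1026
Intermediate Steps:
n = 44 (n = -2*(-17 - 1*5) = -2*(-17 - 5) = -2*(-22) = 44)
J = 18 (J = 18 + 0 = 18)
(((9 - 9) + 13) + n)*J = (((9 - 9) + 13) + 44)*18 = ((0 + 13) + 44)*18 = (13 + 44)*18 = 57*18 = 1026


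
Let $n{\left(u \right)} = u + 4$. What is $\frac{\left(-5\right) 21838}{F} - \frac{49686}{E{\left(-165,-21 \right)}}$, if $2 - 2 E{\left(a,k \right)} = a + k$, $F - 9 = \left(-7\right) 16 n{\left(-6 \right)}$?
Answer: $- \frac{10920349}{10951} \approx -997.2$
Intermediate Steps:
$n{\left(u \right)} = 4 + u$
$F = 233$ ($F = 9 + \left(-7\right) 16 \left(4 - 6\right) = 9 - -224 = 9 + 224 = 233$)
$E{\left(a,k \right)} = 1 - \frac{a}{2} - \frac{k}{2}$ ($E{\left(a,k \right)} = 1 - \frac{a + k}{2} = 1 - \left(\frac{a}{2} + \frac{k}{2}\right) = 1 - \frac{a}{2} - \frac{k}{2}$)
$\frac{\left(-5\right) 21838}{F} - \frac{49686}{E{\left(-165,-21 \right)}} = \frac{\left(-5\right) 21838}{233} - \frac{49686}{1 - - \frac{165}{2} - - \frac{21}{2}} = \left(-109190\right) \frac{1}{233} - \frac{49686}{1 + \frac{165}{2} + \frac{21}{2}} = - \frac{109190}{233} - \frac{49686}{94} = - \frac{109190}{233} - \frac{24843}{47} = - \frac{10920349}{10951}$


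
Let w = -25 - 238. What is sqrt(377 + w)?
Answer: sqrt(114) ≈ 10.677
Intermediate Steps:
w = -263
sqrt(377 + w) = sqrt(377 - 263) = sqrt(114)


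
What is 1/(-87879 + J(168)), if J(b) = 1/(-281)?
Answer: -281/24694000 ≈ -1.1379e-5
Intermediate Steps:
J(b) = -1/281
1/(-87879 + J(168)) = 1/(-87879 - 1/281) = 1/(-24694000/281) = -281/24694000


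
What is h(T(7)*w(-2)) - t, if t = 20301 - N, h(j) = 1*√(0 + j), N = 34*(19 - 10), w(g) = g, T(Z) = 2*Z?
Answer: -19995 + 2*I*√7 ≈ -19995.0 + 5.2915*I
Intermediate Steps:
N = 306 (N = 34*9 = 306)
h(j) = √j (h(j) = 1*√j = √j)
t = 19995 (t = 20301 - 1*306 = 20301 - 306 = 19995)
h(T(7)*w(-2)) - t = √((2*7)*(-2)) - 1*19995 = √(14*(-2)) - 19995 = √(-28) - 19995 = 2*I*√7 - 19995 = -19995 + 2*I*√7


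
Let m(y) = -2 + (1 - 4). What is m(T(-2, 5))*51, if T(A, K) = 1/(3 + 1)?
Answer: -255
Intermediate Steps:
T(A, K) = ¼ (T(A, K) = 1/4 = ¼)
m(y) = -5 (m(y) = -2 - 3 = -5)
m(T(-2, 5))*51 = -5*51 = -255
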